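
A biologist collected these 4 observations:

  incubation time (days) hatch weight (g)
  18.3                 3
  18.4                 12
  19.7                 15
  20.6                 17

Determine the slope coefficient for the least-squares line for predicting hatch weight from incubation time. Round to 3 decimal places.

n = 4, Σx = 77, Σy = 47, Σxy = 921.4, Σx² = 1485.9
Sxx = Σx² − (Σx)²/n = 1485.9 − 1482.25 = 3.65
Sxy = Σxy − (Σx)(Σy)/n = 921.4 − 904.75 = 16.65
b = Sxy/Sxx = 16.65/3.65 = 4.561644

4.562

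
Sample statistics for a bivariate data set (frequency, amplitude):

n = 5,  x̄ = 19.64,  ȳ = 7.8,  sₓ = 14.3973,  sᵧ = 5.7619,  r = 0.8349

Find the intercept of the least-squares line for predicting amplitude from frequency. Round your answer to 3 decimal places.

b = r · sᵧ/sₓ = 0.8349 · 5.7619/14.3973 = 0.334133
a = ȳ − b·x̄ = 7.8 − 0.334133·19.64 = 1.237632

1.238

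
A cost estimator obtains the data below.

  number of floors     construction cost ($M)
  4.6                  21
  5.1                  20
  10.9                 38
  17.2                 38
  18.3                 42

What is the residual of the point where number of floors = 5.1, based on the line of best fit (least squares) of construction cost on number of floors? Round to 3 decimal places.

-2.616

n = 5, Σx = 56.1, Σy = 159, Σxy = 2035, Σx² = 796.71
Sxx = Σx² − (Σx)²/n = 796.71 − 629.442 = 167.268
Sxy = Σxy − (Σx)(Σy)/n = 2035 − 1783.98 = 251.02
b = Sxy/Sxx = 251.02/167.268 = 1.500705
a = ȳ − b·x̄ = 31.8 − 1.500705·11.22 = 14.962085
ŷ(5.1) = 14.962085 + 1.500705·5.1 = 22.615683
residual = y − ŷ = 20 − 22.615683 = -2.615683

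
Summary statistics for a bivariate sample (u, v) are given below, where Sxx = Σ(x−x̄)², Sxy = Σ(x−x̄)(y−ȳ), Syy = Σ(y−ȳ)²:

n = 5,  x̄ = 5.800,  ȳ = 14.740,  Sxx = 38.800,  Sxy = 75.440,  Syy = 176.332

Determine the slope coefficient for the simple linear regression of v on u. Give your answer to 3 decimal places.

1.944

b = Sxy/Sxx = 75.44/38.8 = 1.944330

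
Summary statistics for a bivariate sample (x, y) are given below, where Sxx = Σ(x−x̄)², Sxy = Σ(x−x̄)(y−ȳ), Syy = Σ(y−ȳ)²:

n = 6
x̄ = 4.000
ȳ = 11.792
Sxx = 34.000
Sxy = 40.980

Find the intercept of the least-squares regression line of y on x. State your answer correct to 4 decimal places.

6.9708

b = Sxy/Sxx = 40.98/34 = 1.205294
a = ȳ − b·x̄ = 11.792 − 1.205294·4 = 6.970824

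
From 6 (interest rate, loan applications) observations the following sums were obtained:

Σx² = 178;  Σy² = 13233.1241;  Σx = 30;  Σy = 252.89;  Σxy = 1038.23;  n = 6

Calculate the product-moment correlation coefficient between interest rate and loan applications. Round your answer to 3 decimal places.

-0.843

Sxx = Σx² − (Σx)²/n = 178 − 150 = 28
Sxy = Σxy − (Σx)(Σy)/n = 1038.23 − 1264.45 = -226.22
Syy = Σy² − (Σy)²/n = 13233.1241 − 10658.892017 = 2574.232083
r = Sxy/√(Sxx·Syy) = -226.22/√(72078.498333) = -226.22/268.474390 = -0.842613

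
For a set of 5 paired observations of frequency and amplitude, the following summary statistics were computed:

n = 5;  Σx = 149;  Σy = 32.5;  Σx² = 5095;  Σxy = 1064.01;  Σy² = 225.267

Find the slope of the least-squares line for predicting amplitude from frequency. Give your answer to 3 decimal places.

0.146

Sxx = Σx² − (Σx)²/n = 5095 − 4440.2 = 654.8
Sxy = Σxy − (Σx)(Σy)/n = 1064.01 − 968.5 = 95.51
b = Sxy/Sxx = 95.51/654.8 = 0.145861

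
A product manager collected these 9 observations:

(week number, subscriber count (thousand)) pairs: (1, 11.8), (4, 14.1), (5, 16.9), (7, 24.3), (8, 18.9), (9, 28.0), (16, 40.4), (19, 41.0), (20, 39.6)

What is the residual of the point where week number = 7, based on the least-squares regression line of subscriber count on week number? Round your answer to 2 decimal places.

n = 9, Σx = 89, Σy = 235, Σxy = 2943.4, Σx² = 1253
Sxx = Σx² − (Σx)²/n = 1253 − 880.111111 = 372.888889
Sxy = Σxy − (Σx)(Σy)/n = 2943.4 − 2323.888889 = 619.511111
b = Sxy/Sxx = 619.511111/372.888889 = 1.661383
a = ȳ − b·x̄ = 26.111111 − 1.661383·9.888889 = 9.681883
ŷ(7) = 9.681883 + 1.661383·7 = 21.311561
residual = y − ŷ = 24.3 − 21.311561 = 2.988439

2.99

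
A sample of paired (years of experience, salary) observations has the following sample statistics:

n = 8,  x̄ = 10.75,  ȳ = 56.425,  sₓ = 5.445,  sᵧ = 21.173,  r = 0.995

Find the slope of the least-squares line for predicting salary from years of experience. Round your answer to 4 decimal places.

3.8691

b = r · sᵧ/sₓ = 0.995 · 21.173/5.445 = 3.869079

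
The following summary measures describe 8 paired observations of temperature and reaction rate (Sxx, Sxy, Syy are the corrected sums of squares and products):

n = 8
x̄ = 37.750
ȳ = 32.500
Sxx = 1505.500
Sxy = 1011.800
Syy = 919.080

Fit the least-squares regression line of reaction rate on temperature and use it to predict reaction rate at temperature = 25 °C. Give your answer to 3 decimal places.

b = Sxy/Sxx = 1011.8/1505.5 = 0.672069
a = ȳ − b·x̄ = 32.5 − 0.672069·37.75 = 7.129392
ŷ(25) = a + b·25 = 7.129392 + 0.672069·25 = 23.931119

23.931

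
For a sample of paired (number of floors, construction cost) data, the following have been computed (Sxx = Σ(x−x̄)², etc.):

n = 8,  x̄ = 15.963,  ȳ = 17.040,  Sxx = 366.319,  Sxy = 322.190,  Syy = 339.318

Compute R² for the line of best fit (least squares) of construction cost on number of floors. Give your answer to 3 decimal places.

R² = Sxy²/(Sxx·Syy) = (322.19)²/(366.319·339.318) = 0.835137

0.835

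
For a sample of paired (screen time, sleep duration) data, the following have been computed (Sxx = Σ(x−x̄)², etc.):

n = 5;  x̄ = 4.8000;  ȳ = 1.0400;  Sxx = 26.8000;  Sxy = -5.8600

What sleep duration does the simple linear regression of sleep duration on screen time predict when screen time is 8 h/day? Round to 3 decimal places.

b = Sxy/Sxx = -5.86/26.8 = -0.218657
a = ȳ − b·x̄ = 1.04 − (-0.218657)·4.8 = 2.089552
ŷ(8) = a + b·8 = 2.089552 + (-0.218657)·8 = 0.340299

0.340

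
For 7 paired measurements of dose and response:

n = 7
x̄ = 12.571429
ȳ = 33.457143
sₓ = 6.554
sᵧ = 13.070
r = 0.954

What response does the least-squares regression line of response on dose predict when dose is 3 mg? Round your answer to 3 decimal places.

b = r · sᵧ/sₓ = 0.954 · 13.07/6.554 = 1.902469
a = ȳ − b·x̄ = 33.457143 − 1.902469·12.571429 = 9.540393
ŷ(3) = a + b·3 = 9.540393 + 1.902469·3 = 15.247799

15.248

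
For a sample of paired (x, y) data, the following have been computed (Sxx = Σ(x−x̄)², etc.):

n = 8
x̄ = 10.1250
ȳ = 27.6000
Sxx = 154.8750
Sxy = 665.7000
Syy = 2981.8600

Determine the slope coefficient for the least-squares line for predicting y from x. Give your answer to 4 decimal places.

b = Sxy/Sxx = 665.7/154.875 = 4.298305

4.2983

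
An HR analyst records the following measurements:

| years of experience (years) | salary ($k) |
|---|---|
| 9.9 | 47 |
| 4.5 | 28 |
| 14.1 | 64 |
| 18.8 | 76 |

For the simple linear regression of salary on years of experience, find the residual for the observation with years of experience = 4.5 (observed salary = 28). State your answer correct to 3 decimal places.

-0.707

n = 4, Σx = 47.3, Σy = 215, Σxy = 2922.5, Σx² = 670.51
Sxx = Σx² − (Σx)²/n = 670.51 − 559.3225 = 111.1875
Sxy = Σxy − (Σx)(Σy)/n = 2922.5 − 2542.375 = 380.125
b = Sxy/Sxx = 380.125/111.1875 = 3.418775
a = ȳ − b·x̄ = 53.75 − 3.418775·11.825 = 13.322990
ŷ(4.5) = 13.322990 + 3.418775·4.5 = 28.707476
residual = y − ŷ = 28 − 28.707476 = -0.707476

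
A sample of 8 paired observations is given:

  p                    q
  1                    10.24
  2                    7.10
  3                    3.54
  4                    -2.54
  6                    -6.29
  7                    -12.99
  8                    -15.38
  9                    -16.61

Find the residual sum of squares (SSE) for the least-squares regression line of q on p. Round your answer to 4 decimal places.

12.8480

n = 8, Σx = 40, Σy = -32.93, Σxy = -376.3, Σx² = 260, Σy² = 894.9915
Sxx = Σx² − (Σx)²/n = 260 − 200 = 60
Sxy = Σxy − (Σx)(Σy)/n = -376.3 − (-164.65) = -211.65
Syy = Σy² − (Σy)²/n = 894.9915 − 135.548113 = 759.443387
b = Sxy/Sxx = -211.65/60 = -3.5275
SSE = Syy − b·Sxy = 759.443387 − (-3.5275)·(-211.65) = 12.848012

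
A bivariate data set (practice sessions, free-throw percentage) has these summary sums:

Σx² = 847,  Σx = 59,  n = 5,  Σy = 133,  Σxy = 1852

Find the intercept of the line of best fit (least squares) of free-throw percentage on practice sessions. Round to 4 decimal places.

4.4867

Sxx = Σx² − (Σx)²/n = 847 − 696.2 = 150.8
Sxy = Σxy − (Σx)(Σy)/n = 1852 − 1569.4 = 282.6
b = Sxy/Sxx = 282.6/150.8 = 1.874005
a = ȳ − b·x̄ = 26.6 − 1.874005·11.8 = 4.486737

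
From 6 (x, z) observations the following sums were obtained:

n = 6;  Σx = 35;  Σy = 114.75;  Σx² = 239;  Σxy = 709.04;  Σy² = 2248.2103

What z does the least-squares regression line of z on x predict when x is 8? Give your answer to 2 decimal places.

Sxx = Σx² − (Σx)²/n = 239 − 204.166667 = 34.833333
Sxy = Σxy − (Σx)(Σy)/n = 709.04 − 669.375 = 39.665
b = Sxy/Sxx = 39.665/34.833333 = 1.138708
a = ȳ − b·x̄ = 19.125 − 1.138708·5.833333 = 12.482536
ŷ(8) = a + b·8 = 12.482536 + 1.138708·8 = 21.592201

21.59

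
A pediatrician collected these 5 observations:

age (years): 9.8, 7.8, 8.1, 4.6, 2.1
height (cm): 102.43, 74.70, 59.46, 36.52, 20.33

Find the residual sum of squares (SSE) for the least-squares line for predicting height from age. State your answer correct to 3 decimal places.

n = 5, Σx = 32.4, Σy = 293.44, Σxy = 2278.785, Σx² = 248.06, Σy² = 21354.5058
Sxx = Σx² − (Σx)²/n = 248.06 − 209.952 = 38.108
Sxy = Σxy − (Σx)(Σy)/n = 2278.785 − 1901.4912 = 377.2938
Syy = Σy² − (Σy)²/n = 21354.5058 − 17221.40672 = 4133.09908
b = Sxy/Sxx = 377.2938/38.108 = 9.900646
SSE = Syy − b·Sxy = 4133.09908 − 9.900646·377.2938 = 397.646904

397.647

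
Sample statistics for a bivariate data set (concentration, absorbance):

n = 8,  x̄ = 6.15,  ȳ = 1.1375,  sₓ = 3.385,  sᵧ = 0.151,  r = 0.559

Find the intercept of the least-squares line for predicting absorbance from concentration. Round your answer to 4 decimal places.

0.9841

b = r · sᵧ/sₓ = 0.559 · 0.151/3.385 = 0.024936
a = ȳ − b·x̄ = 1.1375 − 0.024936·6.15 = 0.984142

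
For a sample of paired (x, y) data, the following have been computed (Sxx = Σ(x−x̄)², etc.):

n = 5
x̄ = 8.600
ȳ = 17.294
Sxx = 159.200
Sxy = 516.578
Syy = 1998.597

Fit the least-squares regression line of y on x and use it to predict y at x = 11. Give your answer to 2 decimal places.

25.08

b = Sxy/Sxx = 516.578/159.2 = 3.244837
a = ȳ − b·x̄ = 17.294 − 3.244837·8.6 = -10.611595
ŷ(11) = a + b·11 = -10.611595 + 3.244837·11 = 25.081608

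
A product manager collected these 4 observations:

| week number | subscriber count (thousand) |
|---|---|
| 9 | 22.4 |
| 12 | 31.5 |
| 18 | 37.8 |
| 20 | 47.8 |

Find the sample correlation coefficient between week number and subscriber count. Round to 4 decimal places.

0.9642

n = 4, Σx = 59, Σy = 139.5, Σxy = 2216, Σx² = 949, Σy² = 5207.69
Sxx = Σx² − (Σx)²/n = 949 − 870.25 = 78.75
Sxy = Σxy − (Σx)(Σy)/n = 2216 − 2057.625 = 158.375
Syy = Σy² − (Σy)²/n = 5207.69 − 4865.0625 = 342.6275
r = Sxy/√(Sxx·Syy) = 158.375/√(26981.915625) = 158.375/164.261729 = 0.964163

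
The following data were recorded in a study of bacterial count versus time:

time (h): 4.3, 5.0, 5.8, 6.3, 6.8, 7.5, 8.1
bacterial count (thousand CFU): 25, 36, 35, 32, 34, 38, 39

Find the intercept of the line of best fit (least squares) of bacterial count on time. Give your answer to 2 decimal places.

n = 7, Σx = 43.8, Σy = 239, Σxy = 1524.2, Σx² = 284.92
Sxx = Σx² − (Σx)²/n = 284.92 − 274.062857 = 10.857143
Sxy = Σxy − (Σx)(Σy)/n = 1524.2 − 1495.457143 = 28.742857
b = Sxy/Sxx = 28.742857/10.857143 = 2.647368
a = ȳ − b·x̄ = 34.142857 − 2.647368·6.257143 = 17.577895

17.58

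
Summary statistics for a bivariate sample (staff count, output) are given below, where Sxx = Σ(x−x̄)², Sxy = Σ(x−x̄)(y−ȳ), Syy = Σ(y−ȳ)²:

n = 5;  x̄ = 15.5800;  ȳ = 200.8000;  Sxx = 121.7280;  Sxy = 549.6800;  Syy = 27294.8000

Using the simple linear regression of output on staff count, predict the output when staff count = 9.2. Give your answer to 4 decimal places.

171.9902

b = Sxy/Sxx = 549.68/121.728 = 4.515641
a = ȳ − b·x̄ = 200.8 − 4.515641·15.58 = 130.446307
ŷ(9.2) = a + b·9.2 = 130.446307 + 4.515641·9.2 = 171.990208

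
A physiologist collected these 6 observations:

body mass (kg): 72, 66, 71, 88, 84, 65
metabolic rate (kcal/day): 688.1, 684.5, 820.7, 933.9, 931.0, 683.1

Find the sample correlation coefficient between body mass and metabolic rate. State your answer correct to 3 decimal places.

n = 6, Σx = 446, Σy = 4741.3, Σxy = 357778.6, Σx² = 33606, Σy² = 3821126.17
Sxx = Σx² − (Σx)²/n = 33606 − 33152.666667 = 453.333333
Sxy = Σxy − (Σx)(Σy)/n = 357778.6 − 352436.633333 = 5341.966667
Syy = Σy² − (Σy)²/n = 3821126.17 − 3746654.281667 = 74471.888333
r = Sxy/√(Sxx·Syy) = 5341.966667/√(33760589.377778) = 5341.966667/5810.386336 = 0.919382

0.919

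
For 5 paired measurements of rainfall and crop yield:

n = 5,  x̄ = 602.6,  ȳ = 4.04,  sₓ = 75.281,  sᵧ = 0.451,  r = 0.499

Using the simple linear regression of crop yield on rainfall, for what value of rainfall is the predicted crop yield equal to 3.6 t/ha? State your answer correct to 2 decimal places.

455.42

b = r · sᵧ/sₓ = 0.499 · 0.451/75.281 = 0.002989
a = ȳ − b·x̄ = 4.04 − 0.002989·602.6 = 2.238556
Set a + b·x = 3.6: x = (3.6 − 2.238556) / 0.002989 = 455.415876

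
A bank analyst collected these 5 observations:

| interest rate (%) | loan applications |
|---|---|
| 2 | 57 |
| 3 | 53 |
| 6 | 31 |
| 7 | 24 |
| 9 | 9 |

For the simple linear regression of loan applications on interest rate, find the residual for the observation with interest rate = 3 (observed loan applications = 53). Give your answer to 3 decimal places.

1.458

n = 5, Σx = 27, Σy = 174, Σxy = 708, Σx² = 179
Sxx = Σx² − (Σx)²/n = 179 − 145.8 = 33.2
Sxy = Σxy − (Σx)(Σy)/n = 708 − 939.6 = -231.6
b = Sxy/Sxx = -231.6/33.2 = -6.975904
a = ȳ − b·x̄ = 34.8 − (-6.975904)·5.4 = 72.469880
ŷ(3) = 72.469880 + (-6.975904)·3 = 51.542169
residual = y − ŷ = 53 − 51.542169 = 1.457831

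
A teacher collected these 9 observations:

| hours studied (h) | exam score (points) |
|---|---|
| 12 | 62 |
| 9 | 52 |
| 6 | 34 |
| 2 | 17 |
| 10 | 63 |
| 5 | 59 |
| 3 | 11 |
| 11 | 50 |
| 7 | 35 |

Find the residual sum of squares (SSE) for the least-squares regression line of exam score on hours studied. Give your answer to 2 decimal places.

1072.98

n = 9, Σx = 65, Σy = 383, Σxy = 3203, Σx² = 569, Σy² = 19289
Sxx = Σx² − (Σx)²/n = 569 − 469.444444 = 99.555556
Sxy = Σxy − (Σx)(Σy)/n = 3203 − 2766.111111 = 436.888889
Syy = Σy² − (Σy)²/n = 19289 − 16298.777778 = 2990.222222
b = Sxy/Sxx = 436.888889/99.555556 = 4.388393
SSE = Syy − b·Sxy = 2990.222222 − 4.388393·436.888889 = 1072.982143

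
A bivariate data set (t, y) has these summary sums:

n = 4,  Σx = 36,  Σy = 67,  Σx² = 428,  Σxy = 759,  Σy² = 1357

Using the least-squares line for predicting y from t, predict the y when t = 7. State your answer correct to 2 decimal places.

Sxx = Σx² − (Σx)²/n = 428 − 324 = 104
Sxy = Σxy − (Σx)(Σy)/n = 759 − 603 = 156
b = Sxy/Sxx = 156/104 = 1.5
a = ȳ − b·x̄ = 16.75 − 1.5·9 = 3.25
ŷ(7) = a + b·7 = 3.25 + 1.5·7 = 13.75

13.75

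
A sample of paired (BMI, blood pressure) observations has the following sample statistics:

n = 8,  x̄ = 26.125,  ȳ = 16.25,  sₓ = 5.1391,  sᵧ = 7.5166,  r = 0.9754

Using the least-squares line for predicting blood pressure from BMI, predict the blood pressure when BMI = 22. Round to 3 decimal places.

b = r · sᵧ/sₓ = 0.9754 · 7.5166/5.1391 = 1.426649
a = ȳ − b·x̄ = 16.25 − 1.426649·26.125 = -21.021204
ŷ(22) = a + b·22 = -21.021204 + 1.426649·22 = 10.365073

10.365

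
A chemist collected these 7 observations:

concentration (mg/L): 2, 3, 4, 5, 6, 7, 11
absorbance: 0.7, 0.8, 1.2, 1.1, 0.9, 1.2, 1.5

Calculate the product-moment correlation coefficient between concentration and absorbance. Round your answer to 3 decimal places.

0.853

n = 7, Σx = 38, Σy = 7.4, Σxy = 44.4, Σx² = 260, Σy² = 8.28
Sxx = Σx² − (Σx)²/n = 260 − 206.285714 = 53.714286
Sxy = Σxy − (Σx)(Σy)/n = 44.4 − 40.171429 = 4.228571
Syy = Σy² − (Σy)²/n = 8.28 − 7.822857 = 0.457143
r = Sxy/√(Sxx·Syy) = 4.228571/√(24.555102) = 4.228571/4.955310 = 0.853341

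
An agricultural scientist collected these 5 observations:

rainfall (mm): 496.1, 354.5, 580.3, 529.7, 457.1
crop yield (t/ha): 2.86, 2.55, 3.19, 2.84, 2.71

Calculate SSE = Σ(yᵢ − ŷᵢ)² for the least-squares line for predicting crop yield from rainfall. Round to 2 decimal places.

0.03

n = 5, Σx = 2417.7, Σy = 14.15, Σxy = 6917.067, Σx² = 1198056.05, Σy² = 40.2679
Sxx = Σx² − (Σx)²/n = 1198056.05 − 1169054.658 = 29001.392
Sxy = Σxy − (Σx)(Σy)/n = 6917.067 − 6842.091 = 74.976
Syy = Σy² − (Σy)²/n = 40.2679 − 40.0445 = 0.2234
b = Sxy/Sxx = 74.976/29001.392 = 0.002585
SSE = Syy − b·Sxy = 0.2234 − 0.002585·74.976 = 0.029568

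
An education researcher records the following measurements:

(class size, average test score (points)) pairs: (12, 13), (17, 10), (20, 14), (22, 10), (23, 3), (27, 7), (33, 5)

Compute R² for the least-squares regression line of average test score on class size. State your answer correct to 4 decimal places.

0.4847

n = 7, Σx = 154, Σy = 62, Σxy = 1249, Σx² = 3664, Σy² = 648
Sxx = Σx² − (Σx)²/n = 3664 − 3388 = 276
Sxy = Σxy − (Σx)(Σy)/n = 1249 − 1364 = -115
Syy = Σy² − (Σy)²/n = 648 − 549.142857 = 98.857143
R² = Sxy²/(Sxx·Syy) = (-115)²/(276·98.857143) = 0.484706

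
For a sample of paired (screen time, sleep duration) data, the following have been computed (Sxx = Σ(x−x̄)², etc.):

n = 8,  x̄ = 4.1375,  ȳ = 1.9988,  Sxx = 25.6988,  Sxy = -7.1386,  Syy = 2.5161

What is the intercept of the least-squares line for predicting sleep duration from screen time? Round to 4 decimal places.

b = Sxy/Sxx = -7.1386/25.6988 = -0.277780
a = ȳ − b·x̄ = 1.9988 − (-0.277780)·4.1375 = 3.148113

3.1481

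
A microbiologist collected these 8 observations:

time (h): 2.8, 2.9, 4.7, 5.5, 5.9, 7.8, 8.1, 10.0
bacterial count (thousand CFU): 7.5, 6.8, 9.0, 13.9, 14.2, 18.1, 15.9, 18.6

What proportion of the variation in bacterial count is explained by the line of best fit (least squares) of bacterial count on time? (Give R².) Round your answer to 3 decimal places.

0.902

n = 8, Σx = 47.7, Σy = 104, Σxy = 699.22, Σx² = 329.85, Σy² = 1504.72
Sxx = Σx² − (Σx)²/n = 329.85 − 284.41125 = 45.43875
Sxy = Σxy − (Σx)(Σy)/n = 699.22 − 620.1 = 79.12
Syy = Σy² − (Σy)²/n = 1504.72 − 1352 = 152.72
R² = Sxy²/(Sxx·Syy) = (79.12)²/(45.43875·152.72) = 0.902091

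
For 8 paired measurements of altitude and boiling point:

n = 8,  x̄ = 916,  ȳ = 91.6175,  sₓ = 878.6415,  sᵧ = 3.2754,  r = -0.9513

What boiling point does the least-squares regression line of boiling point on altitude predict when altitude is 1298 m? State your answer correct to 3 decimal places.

90.263

b = r · sᵧ/sₓ = -0.9513 · 3.2754/878.6415 = -0.003546
a = ȳ − b·x̄ = 91.6175 − (-0.003546)·916 = 94.865871
ŷ(1298) = a + b·1298 = 94.865871 + (-0.003546)·1298 = 90.262830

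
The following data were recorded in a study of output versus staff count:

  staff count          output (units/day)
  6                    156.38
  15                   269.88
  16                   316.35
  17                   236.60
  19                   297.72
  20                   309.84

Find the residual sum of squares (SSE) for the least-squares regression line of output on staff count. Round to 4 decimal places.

n = 6, Σx = 93, Σy = 1586.77, Σxy = 25923.76, Σx² = 1567, Σy² = 437984.8253
Sxx = Σx² − (Σx)²/n = 1567 − 1441.5 = 125.5
Sxy = Σxy − (Σx)(Σy)/n = 25923.76 − 24594.935 = 1328.825
Syy = Σy² − (Σy)²/n = 437984.8253 − 419639.838817 = 18344.986483
b = Sxy/Sxx = 1328.825/125.5 = 10.588247
SSE = Syy − b·Sxy = 18344.986483 − 10.588247·1328.825 = 4275.059148

4275.0591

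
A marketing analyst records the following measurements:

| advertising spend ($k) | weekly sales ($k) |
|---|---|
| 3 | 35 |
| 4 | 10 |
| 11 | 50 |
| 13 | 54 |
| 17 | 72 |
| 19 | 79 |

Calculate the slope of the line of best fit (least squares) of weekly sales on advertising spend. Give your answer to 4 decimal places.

n = 6, Σx = 67, Σy = 300, Σxy = 4122, Σx² = 965
Sxx = Σx² − (Σx)²/n = 965 − 748.166667 = 216.833333
Sxy = Σxy − (Σx)(Σy)/n = 4122 − 3350 = 772
b = Sxy/Sxx = 772/216.833333 = 3.560338

3.5603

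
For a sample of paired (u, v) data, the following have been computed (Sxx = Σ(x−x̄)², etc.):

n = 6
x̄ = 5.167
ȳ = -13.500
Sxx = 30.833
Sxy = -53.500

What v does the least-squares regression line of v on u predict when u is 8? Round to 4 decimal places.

-18.4157

b = Sxy/Sxx = -53.5/30.833 = -1.735154
a = ȳ − b·x̄ = -13.5 − (-1.735154)·5.167 = -4.534460
ŷ(8) = a + b·8 = -4.534460 + (-1.735154)·8 = -18.415691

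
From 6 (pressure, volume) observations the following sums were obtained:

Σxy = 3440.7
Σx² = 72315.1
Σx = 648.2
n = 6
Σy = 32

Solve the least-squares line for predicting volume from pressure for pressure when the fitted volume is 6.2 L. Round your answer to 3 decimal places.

-13.118

Sxx = Σx² − (Σx)²/n = 72315.1 − 70027.206667 = 2287.893333
Sxy = Σxy − (Σx)(Σy)/n = 3440.7 − 3457.066667 = -16.366667
b = Sxy/Sxx = -16.366667/2287.893333 = -0.007154
a = ȳ − b·x̄ = 5.333333 − (-0.007154)·108.033333 = 6.106160
Set a + b·x = 6.2: x = (6.2 − 6.106160) / (-0.007154) = -13.117841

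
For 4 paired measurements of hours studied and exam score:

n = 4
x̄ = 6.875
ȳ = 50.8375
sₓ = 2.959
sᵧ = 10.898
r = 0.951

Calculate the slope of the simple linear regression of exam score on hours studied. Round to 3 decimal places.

b = r · sᵧ/sₓ = 0.951 · 10.898/2.959 = 3.502534

3.503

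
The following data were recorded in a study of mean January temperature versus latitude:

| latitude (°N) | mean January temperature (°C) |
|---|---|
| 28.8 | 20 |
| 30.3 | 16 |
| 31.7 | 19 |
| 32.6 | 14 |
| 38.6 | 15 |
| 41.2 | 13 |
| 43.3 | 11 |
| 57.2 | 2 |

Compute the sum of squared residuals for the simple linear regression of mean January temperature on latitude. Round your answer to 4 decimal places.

20.7354

n = 8, Σx = 303.7, Σy = 110, Σxy = 3824.8, Σx² = 12149.31, Σy² = 1732
Sxx = Σx² − (Σx)²/n = 12149.31 − 11529.21125 = 620.09875
Sxy = Σxy − (Σx)(Σy)/n = 3824.8 − 4175.875 = -351.075
Syy = Σy² − (Σy)²/n = 1732 − 1512.5 = 219.5
b = Sxy/Sxx = -351.075/620.09875 = -0.566160
SSE = Syy − b·Sxy = 219.5 − (-0.566160)·(-351.075) = 20.735439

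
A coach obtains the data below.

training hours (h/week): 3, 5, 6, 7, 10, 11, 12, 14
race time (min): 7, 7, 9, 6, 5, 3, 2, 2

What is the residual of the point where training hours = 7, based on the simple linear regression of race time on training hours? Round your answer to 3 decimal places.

n = 8, Σx = 68, Σy = 41, Σxy = 287, Σx² = 680
Sxx = Σx² − (Σx)²/n = 680 − 578 = 102
Sxy = Σxy − (Σx)(Σy)/n = 287 − 348.5 = -61.5
b = Sxy/Sxx = -61.5/102 = -0.602941
a = ȳ − b·x̄ = 5.125 − (-0.602941)·8.5 = 10.25
ŷ(7) = 10.25 + (-0.602941)·7 = 6.029412
residual = y − ŷ = 6 − 6.029412 = -0.029412

-0.029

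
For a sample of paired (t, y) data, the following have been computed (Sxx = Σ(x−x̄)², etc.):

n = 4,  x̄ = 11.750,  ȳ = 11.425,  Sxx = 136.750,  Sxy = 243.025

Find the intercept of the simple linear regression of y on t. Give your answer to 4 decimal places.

b = Sxy/Sxx = 243.025/136.75 = 1.777148
a = ȳ − b·x̄ = 11.425 − 1.777148·11.75 = -9.456490

-9.4565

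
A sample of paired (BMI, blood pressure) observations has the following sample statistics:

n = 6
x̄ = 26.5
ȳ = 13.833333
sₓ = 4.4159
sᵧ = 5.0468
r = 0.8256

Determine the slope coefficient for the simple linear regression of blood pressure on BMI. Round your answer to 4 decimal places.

0.9436

b = r · sᵧ/sₓ = 0.8256 · 5.0468/4.4159 = 0.943554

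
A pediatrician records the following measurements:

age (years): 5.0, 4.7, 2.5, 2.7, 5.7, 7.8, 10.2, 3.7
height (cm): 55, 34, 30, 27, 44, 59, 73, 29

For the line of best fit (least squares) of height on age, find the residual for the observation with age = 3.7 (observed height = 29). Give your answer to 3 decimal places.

-5.300

n = 8, Σx = 42.3, Σy = 351, Σxy = 2145.6, Σx² = 271.69
Sxx = Σx² − (Σx)²/n = 271.69 − 223.66125 = 48.02875
Sxy = Σxy − (Σx)(Σy)/n = 2145.6 − 1855.9125 = 289.6875
b = Sxy/Sxx = 289.6875/48.02875 = 6.031544
a = ȳ − b·x̄ = 43.875 − 6.031544·5.2875 = 11.983213
ŷ(3.7) = 11.983213 + 6.031544·3.7 = 34.299925
residual = y − ŷ = 29 − 34.299925 = -5.299925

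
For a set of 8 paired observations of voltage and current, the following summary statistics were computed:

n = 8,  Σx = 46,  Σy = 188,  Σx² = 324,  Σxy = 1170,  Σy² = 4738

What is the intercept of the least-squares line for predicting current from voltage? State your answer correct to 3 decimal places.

Sxx = Σx² − (Σx)²/n = 324 − 264.5 = 59.5
Sxy = Σxy − (Σx)(Σy)/n = 1170 − 1081 = 89
b = Sxy/Sxx = 89/59.5 = 1.495798
a = ȳ − b·x̄ = 23.5 − 1.495798·5.75 = 14.899160

14.899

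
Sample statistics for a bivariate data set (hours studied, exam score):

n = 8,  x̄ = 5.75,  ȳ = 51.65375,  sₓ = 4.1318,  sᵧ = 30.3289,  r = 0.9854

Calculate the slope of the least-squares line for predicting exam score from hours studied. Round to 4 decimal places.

b = r · sᵧ/sₓ = 0.9854 · 30.3289/4.1318 = 7.233191

7.2332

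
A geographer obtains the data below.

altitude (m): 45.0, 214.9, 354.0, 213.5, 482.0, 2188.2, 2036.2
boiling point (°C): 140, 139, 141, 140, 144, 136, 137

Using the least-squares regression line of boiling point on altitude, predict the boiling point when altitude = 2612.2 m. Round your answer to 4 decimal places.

n = 7, Σx = 5533.8, Σy = 977, Σxy = 761937.7, Σx² = 9385758.94
Sxx = Σx² − (Σx)²/n = 9385758.94 − 4374706.062857 = 5011052.877143
Sxy = Σxy − (Σx)(Σy)/n = 761937.7 − 772360.371429 = -10422.671429
b = Sxy/Sxx = -10422.671429/5011052.877143 = -0.002080
a = ȳ − b·x̄ = 139.571429 − (-0.002080)·790.542857 = 141.215707
ŷ(2612.2) = a + b·2612.2 = 141.215707 + (-0.002080)·2612.2 = 135.782498

135.7825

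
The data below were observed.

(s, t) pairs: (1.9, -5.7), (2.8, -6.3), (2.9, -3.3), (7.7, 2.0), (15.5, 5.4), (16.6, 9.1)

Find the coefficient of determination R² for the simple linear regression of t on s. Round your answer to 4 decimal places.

n = 6, Σx = 47.4, Σy = 1.2, Σxy = 212.12, Σx² = 594.96, Σy² = 199.04
Sxx = Σx² − (Σx)²/n = 594.96 − 374.46 = 220.5
Sxy = Σxy − (Σx)(Σy)/n = 212.12 − 9.48 = 202.64
Syy = Σy² − (Σy)²/n = 199.04 − 0.24 = 198.8
R² = Sxy²/(Sxx·Syy) = (202.64)²/(220.5·198.8) = 0.936754

0.9368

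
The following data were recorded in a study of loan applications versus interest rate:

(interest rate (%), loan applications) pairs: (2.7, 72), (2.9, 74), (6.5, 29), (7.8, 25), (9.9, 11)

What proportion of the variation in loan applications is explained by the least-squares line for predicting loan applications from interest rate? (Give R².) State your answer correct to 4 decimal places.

n = 5, Σx = 29.8, Σy = 211, Σxy = 901.4, Σx² = 216.8, Σy² = 12247
Sxx = Σx² − (Σx)²/n = 216.8 − 177.608 = 39.192
Sxy = Σxy − (Σx)(Σy)/n = 901.4 − 1257.56 = -356.16
Syy = Σy² − (Σy)²/n = 12247 − 8904.2 = 3342.8
R² = Sxy²/(Sxx·Syy) = (-356.16)²/(39.192·3342.8) = 0.968239

0.9682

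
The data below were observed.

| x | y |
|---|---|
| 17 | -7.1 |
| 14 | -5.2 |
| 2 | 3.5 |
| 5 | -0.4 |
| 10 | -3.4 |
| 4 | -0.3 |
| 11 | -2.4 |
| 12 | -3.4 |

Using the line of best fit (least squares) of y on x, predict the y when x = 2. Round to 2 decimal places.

n = 8, Σx = 75, Σy = -18.7, Σxy = -290.9, Σx² = 895
Sxx = Σx² − (Σx)²/n = 895 − 703.125 = 191.875
Sxy = Σxy − (Σx)(Σy)/n = -290.9 − (-175.3125) = -115.5875
b = Sxy/Sxx = -115.5875/191.875 = -0.602410
a = ȳ − b·x̄ = -2.3375 − (-0.602410)·9.375 = 3.310098
ŷ(2) = a + b·2 = 3.310098 + (-0.602410)·2 = 2.105277

2.11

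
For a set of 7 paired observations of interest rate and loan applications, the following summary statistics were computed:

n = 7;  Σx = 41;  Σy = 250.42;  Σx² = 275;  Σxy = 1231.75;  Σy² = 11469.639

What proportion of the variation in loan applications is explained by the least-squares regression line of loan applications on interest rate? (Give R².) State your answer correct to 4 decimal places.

0.6309

Sxx = Σx² − (Σx)²/n = 275 − 240.142857 = 34.857143
Sxy = Σxy − (Σx)(Σy)/n = 1231.75 − 1466.745714 = -234.995714
Syy = Σy² − (Σy)²/n = 11469.639 − 8958.596629 = 2511.042371
R² = Sxy²/(Sxx·Syy) = (-234.995714)²/(34.857143·2511.042371) = 0.630920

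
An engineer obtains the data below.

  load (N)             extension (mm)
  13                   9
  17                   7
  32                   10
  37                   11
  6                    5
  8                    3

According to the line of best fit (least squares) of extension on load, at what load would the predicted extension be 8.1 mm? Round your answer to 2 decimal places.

n = 6, Σx = 113, Σy = 45, Σxy = 1017, Σx² = 2951
Sxx = Σx² − (Σx)²/n = 2951 − 2128.166667 = 822.833333
Sxy = Σxy − (Σx)(Σy)/n = 1017 − 847.5 = 169.5
b = Sxy/Sxx = 169.5/822.833333 = 0.205996
a = ȳ − b·x̄ = 7.5 − 0.205996·18.833333 = 3.620417
Set a + b·x = 8.1: x = (8.1 − 3.620417) / 0.205996 = 21.746018

21.75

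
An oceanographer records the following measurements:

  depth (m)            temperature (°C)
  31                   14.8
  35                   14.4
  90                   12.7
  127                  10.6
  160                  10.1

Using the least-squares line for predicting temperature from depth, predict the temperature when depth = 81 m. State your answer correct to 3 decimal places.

n = 5, Σx = 443, Σy = 62.6, Σxy = 5068, Σx² = 52015
Sxx = Σx² − (Σx)²/n = 52015 − 39249.8 = 12765.2
Sxy = Σxy − (Σx)(Σy)/n = 5068 − 5546.36 = -478.36
b = Sxy/Sxx = -478.36/12765.2 = -0.037474
a = ȳ − b·x̄ = 12.52 − (-0.037474)·88.6 = 15.840175
ŷ(81) = a + b·81 = 15.840175 + (-0.037474)·81 = 12.804801

12.805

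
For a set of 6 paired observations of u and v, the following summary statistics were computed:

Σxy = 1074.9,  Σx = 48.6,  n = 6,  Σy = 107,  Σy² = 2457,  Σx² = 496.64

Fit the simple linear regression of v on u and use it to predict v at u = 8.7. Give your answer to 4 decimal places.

19.0464

Sxx = Σx² − (Σx)²/n = 496.64 − 393.66 = 102.98
Sxy = Σxy − (Σx)(Σy)/n = 1074.9 − 866.7 = 208.2
b = Sxy/Sxx = 208.2/102.98 = 2.021752
a = ȳ − b·x̄ = 17.833333 − 2.021752·8.1 = 1.457144
ŷ(8.7) = a + b·8.7 = 1.457144 + 2.021752·8.7 = 19.046384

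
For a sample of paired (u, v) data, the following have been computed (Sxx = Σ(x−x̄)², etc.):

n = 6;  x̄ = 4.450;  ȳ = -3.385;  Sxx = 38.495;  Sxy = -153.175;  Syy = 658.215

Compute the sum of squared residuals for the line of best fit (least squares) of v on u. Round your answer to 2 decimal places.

b = Sxy/Sxx = -153.175/38.495 = -3.979088
SSE = Syy − b·Sxy = 658.215 − (-3.979088)·(-153.175) = 48.718166

48.72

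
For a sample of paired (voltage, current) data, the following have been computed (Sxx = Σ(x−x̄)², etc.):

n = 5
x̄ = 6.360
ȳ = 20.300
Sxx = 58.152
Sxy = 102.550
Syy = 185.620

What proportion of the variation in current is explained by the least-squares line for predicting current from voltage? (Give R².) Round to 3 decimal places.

R² = Sxy²/(Sxx·Syy) = (102.55)²/(58.152·185.62) = 0.974276

0.974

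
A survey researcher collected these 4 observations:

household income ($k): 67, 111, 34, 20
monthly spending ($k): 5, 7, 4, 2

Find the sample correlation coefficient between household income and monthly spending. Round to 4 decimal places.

n = 4, Σx = 232, Σy = 18, Σxy = 1288, Σx² = 18366, Σy² = 94
Sxx = Σx² − (Σx)²/n = 18366 − 13456 = 4910
Sxy = Σxy − (Σx)(Σy)/n = 1288 − 1044 = 244
Syy = Σy² − (Σy)²/n = 94 − 81 = 13
r = Sxy/√(Sxx·Syy) = 244/√(63830) = 244/252.645997 = 0.965778

0.9658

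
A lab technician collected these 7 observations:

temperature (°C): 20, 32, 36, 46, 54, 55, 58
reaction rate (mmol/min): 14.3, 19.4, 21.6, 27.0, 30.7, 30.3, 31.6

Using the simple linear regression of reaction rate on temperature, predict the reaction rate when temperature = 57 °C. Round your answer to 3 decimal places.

n = 7, Σx = 301, Σy = 174.9, Σxy = 8083.5, Σx² = 14141
Sxx = Σx² − (Σx)²/n = 14141 − 12943 = 1198
Sxy = Σxy − (Σx)(Σy)/n = 8083.5 − 7520.7 = 562.8
b = Sxy/Sxx = 562.8/1198 = 0.469783
a = ȳ − b·x̄ = 24.985714 − 0.469783·43 = 4.785047
ŷ(57) = a + b·57 = 4.785047 + 0.469783·57 = 31.562676

31.563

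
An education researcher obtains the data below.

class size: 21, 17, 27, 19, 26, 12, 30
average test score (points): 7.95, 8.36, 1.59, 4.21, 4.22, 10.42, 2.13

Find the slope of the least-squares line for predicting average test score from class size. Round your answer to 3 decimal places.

n = 7, Σx = 152, Σy = 38.88, Σxy = 730.65, Σx² = 3540
Sxx = Σx² − (Σx)²/n = 3540 − 3300.571429 = 239.428571
Sxy = Σxy − (Σx)(Σy)/n = 730.65 − 844.251429 = -113.601429
b = Sxy/Sxx = -113.601429/239.428571 = -0.474469

-0.474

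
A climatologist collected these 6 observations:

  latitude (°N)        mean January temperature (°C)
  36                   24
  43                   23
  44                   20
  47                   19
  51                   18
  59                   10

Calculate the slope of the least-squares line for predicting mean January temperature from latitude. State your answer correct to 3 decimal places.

-0.609

n = 6, Σx = 280, Σy = 114, Σxy = 5134, Σx² = 13372
Sxx = Σx² − (Σx)²/n = 13372 − 13066.666667 = 305.333333
Sxy = Σxy − (Σx)(Σy)/n = 5134 − 5320 = -186
b = Sxy/Sxx = -186/305.333333 = -0.609170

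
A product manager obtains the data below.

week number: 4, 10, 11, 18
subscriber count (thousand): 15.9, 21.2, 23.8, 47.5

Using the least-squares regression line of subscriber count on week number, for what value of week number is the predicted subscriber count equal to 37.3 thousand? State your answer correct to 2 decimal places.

15.19

n = 4, Σx = 43, Σy = 108.4, Σxy = 1392.4, Σx² = 561
Sxx = Σx² − (Σx)²/n = 561 − 462.25 = 98.75
Sxy = Σxy − (Σx)(Σy)/n = 1392.4 − 1165.3 = 227.1
b = Sxy/Sxx = 227.1/98.75 = 2.299747
a = ȳ − b·x̄ = 27.1 − 2.299747·10.75 = 2.377722
Set a + b·x = 37.3: x = (37.3 − 2.377722) / 2.299747 = 15.185271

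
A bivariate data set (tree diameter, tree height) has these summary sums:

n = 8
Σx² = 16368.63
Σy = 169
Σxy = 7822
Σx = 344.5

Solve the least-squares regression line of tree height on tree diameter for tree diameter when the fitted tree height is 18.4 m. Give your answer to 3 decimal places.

35.387

Sxx = Σx² − (Σx)²/n = 16368.63 − 14835.03125 = 1533.59875
Sxy = Σxy − (Σx)(Σy)/n = 7822 − 7277.5625 = 544.4375
b = Sxy/Sxx = 544.4375/1533.59875 = 0.355006
a = ȳ − b·x̄ = 21.125 − 0.355006·43.0625 = 5.837533
Set a + b·x = 18.4: x = (18.4 − 5.837533) / 0.355006 = 35.386584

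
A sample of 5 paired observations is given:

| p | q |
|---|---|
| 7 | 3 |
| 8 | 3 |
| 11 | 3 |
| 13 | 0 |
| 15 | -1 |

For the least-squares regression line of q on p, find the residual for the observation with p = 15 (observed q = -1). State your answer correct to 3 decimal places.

n = 5, Σx = 54, Σy = 8, Σxy = 63, Σx² = 628
Sxx = Σx² − (Σx)²/n = 628 − 583.2 = 44.8
Sxy = Σxy − (Σx)(Σy)/n = 63 − 86.4 = -23.4
b = Sxy/Sxx = -23.4/44.8 = -0.522321
a = ȳ − b·x̄ = 1.6 − (-0.522321)·10.8 = 7.241071
ŷ(15) = 7.241071 + (-0.522321)·15 = -0.59375
residual = y − ŷ = -1 − (-0.59375) = -0.40625

-0.406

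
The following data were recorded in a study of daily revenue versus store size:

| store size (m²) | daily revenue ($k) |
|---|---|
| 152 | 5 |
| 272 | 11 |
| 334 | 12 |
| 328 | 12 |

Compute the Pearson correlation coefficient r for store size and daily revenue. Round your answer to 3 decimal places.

n = 4, Σx = 1086, Σy = 40, Σxy = 11696, Σx² = 316228, Σy² = 434
Sxx = Σx² − (Σx)²/n = 316228 − 294849 = 21379
Sxy = Σxy − (Σx)(Σy)/n = 11696 − 10860 = 836
Syy = Σy² − (Σy)²/n = 434 − 400 = 34
r = Sxy/√(Sxx·Syy) = 836/√(726886) = 836/852.576096 = 0.980558

0.981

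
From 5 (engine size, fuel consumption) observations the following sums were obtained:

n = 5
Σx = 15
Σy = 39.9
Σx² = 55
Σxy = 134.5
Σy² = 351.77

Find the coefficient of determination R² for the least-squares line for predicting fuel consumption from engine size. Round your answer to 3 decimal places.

0.656

Sxx = Σx² − (Σx)²/n = 55 − 45 = 10
Sxy = Σxy − (Σx)(Σy)/n = 134.5 − 119.7 = 14.8
Syy = Σy² − (Σy)²/n = 351.77 − 318.402 = 33.368
R² = Sxy²/(Sxx·Syy) = (14.8)²/(10·33.368) = 0.656437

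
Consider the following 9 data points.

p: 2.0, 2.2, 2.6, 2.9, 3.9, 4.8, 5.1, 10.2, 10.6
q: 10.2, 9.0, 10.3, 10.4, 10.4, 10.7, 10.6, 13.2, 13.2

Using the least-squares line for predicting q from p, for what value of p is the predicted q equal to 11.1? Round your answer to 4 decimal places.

5.4402

n = 9, Σx = 44.3, Σy = 98, Σxy = 517.68, Σx² = 304.67
Sxx = Σx² − (Σx)²/n = 304.67 − 218.054444 = 86.615556
Sxy = Σxy − (Σx)(Σy)/n = 517.68 − 482.377778 = 35.302222
b = Sxy/Sxx = 35.302222/86.615556 = 0.407574
a = ȳ − b·x̄ = 10.888889 − 0.407574·4.922222 = 8.882721
Set a + b·x = 11.1: x = (11.1 − 8.882721) / 0.407574 = 5.440193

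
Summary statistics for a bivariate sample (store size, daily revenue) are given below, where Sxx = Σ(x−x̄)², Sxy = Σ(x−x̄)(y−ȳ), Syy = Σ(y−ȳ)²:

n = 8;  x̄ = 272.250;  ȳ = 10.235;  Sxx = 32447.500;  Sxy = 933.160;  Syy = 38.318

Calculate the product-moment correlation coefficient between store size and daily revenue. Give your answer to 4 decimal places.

0.8369

r = Sxy/√(Sxx·Syy) = 933.16/√(1243323.305) = 933.16/1115.044082 = 0.836882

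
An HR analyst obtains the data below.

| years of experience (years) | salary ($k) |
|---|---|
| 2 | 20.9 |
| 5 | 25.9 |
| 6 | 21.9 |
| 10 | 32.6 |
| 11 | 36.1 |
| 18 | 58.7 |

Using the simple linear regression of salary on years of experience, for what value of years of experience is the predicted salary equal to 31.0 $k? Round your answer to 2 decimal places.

n = 6, Σx = 52, Σy = 196.1, Σxy = 2082.4, Σx² = 610
Sxx = Σx² − (Σx)²/n = 610 − 450.666667 = 159.333333
Sxy = Σxy − (Σx)(Σy)/n = 2082.4 − 1699.533333 = 382.866667
b = Sxy/Sxx = 382.866667/159.333333 = 2.402929
a = ȳ − b·x̄ = 32.683333 − 2.402929·8.666667 = 11.857950
Set a + b·x = 31.0: x = (31.0 − 11.857950) / 2.402929 = 7.966133

7.97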